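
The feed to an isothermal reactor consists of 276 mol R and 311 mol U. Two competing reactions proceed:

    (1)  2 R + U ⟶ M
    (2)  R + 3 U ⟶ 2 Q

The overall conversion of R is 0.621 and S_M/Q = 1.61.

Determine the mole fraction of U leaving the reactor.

0.427

Conversion of R: R consumed = 0.621 × 276 = 171.4 mol = 2ξ₁ + 1ξ₂.
Selectivity: 1ξ₁ / (2ξ₂) = 1.61 → ξ₁ = 3.22 ξ₂.
Substitute: (2·3.22 + 1) ξ₂ = 171.4 → ξ₂ = 23.04 mol, ξ₁ = 74.18 mol.
Outlet amounts (n = n₀ + Σ ν·ξ):
  R: 276 − 2(74.18) − 1(23.04) = 104.6
  U: 311 − 1(74.18) − 3(23.04) = 167.7
  M: 0 + 1(74.18) = 74.18
  Q: 0 + 2(23.04) = 46.07
Total out = 392.6 mol; y_U = 167.7 / 392.6 = 0.4272.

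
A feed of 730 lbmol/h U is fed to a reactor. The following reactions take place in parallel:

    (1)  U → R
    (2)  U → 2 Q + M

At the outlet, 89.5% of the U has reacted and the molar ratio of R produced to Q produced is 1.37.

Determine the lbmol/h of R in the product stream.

479 lbmol/h

Conversion of U: U consumed = 0.895 × 730 = 653.4 lbmol/h = 1ξ₁ + 1ξ₂.
Selectivity: 1ξ₁ / (2ξ₂) = 1.37 → ξ₁ = 2.74 ξ₂.
Substitute: (1·2.74 + 1) ξ₂ = 653.4 → ξ₂ = 174.7 lbmol/h, ξ₁ = 478.7 lbmol/h.
Outlet amounts (n = n₀ + Σ ν·ξ):
  U: 730 − 1(478.7) − 1(174.7) = 76.65
  R: 0 + 1(478.7) = 478.7
  Q: 0 + 2(174.7) = 349.4
  M: 0 + 1(174.7) = 174.7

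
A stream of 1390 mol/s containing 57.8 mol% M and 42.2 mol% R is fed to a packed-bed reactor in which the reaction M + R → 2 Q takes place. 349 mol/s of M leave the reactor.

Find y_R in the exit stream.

For M: n = n₀ − 1ξ → 349 = 803.4 − 1ξ, giving ξ = 454.4 mol/s.
Outlet amounts (n = n₀ + ν ξ):
  M: 803.4 − 1(454.4) = 349
  R: 586.6 − 1(454.4) = 132.2
  Q: 0 + 2(454.4) = 908.8
Total out = 1390 mol/s; y_R = 132.2 / 1390 = 0.09508.

0.0951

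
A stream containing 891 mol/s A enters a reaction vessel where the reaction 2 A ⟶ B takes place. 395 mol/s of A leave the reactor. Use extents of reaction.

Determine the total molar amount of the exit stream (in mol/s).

For A: n = n₀ − 2ξ → 395 = 891 − 2ξ, giving ξ = 248 mol/s.
Outlet amounts (n = n₀ + ν ξ):
  A: 891 − 2(248) = 395
  B: 0 + 1(248) = 248
Total out = 395 + 248 = 643 mol/s.

643 mol/s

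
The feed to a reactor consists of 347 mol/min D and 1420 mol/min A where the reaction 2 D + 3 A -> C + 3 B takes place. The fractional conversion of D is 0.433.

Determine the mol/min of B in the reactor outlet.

D reacted = 0.433 × 347 = 150.3 mol/min; ν_D = −2, so ξ = 150.3/2 = 75.13 mol/min.
Outlet amounts (n = n₀ + ν ξ):
  D: 347 − 2(75.13) = 196.7
  A: 1420 − 3(75.13) = 1195
  C: 0 + 1(75.13) = 75.13
  B: 0 + 3(75.13) = 225.4

225 mol/min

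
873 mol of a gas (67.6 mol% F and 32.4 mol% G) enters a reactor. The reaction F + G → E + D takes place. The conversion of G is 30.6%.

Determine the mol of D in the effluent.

86.6 mol

G reacted = 0.306 × 282.9 = 86.55 mol; ν_G = −1, so ξ = 86.55/1 = 86.55 mol.
Outlet amounts (n = n₀ + ν ξ):
  F: 590.1 − 1(86.55) = 503.6
  G: 282.9 − 1(86.55) = 196.3
  E: 0 + 1(86.55) = 86.55
  D: 0 + 1(86.55) = 86.55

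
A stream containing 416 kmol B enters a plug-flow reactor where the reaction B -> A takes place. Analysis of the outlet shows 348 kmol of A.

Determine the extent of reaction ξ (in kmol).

ξ = 348 kmol

For A: n = n₀ + 1ξ → 348 = 0 + 1ξ, giving ξ = 348 kmol.
Outlet amounts (n = n₀ + ν ξ):
  B: 416 − 1(348) = 68
  A: 0 + 1(348) = 348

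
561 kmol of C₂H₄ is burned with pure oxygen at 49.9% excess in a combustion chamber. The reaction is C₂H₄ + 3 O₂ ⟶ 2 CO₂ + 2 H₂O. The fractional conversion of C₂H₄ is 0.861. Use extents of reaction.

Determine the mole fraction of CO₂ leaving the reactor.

0.313

Stoichiometric O₂ = 3 × 561 = 1683 kmol; O₂ fed = 1683 × 1.499 = 2523 kmol.
Fuel reacted = 0.861 × 561 → ξ = 483 kmol.
Outlet (n = n₀ + ν ξ):
  C₂H₄: 561 − 1(483) = 77.98
  O₂: 2523 − 3(483) = 1074
  CO₂: 0 + 2(483) = 966
  H₂O: 0 + 2(483) = 966
Total out = 3084 kmol; y_CO₂ = 966 / 3084 = 0.3133.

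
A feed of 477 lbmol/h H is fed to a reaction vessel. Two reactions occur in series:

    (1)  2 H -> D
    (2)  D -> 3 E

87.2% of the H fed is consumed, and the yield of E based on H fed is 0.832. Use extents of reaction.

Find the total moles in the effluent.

Conversion of H: H consumed = 2ξ₁ = 0.872 × 477 → ξ₁ = 208 lbmol/h.
Yield of E: 3ξ₂ / 477 = 0.832 → ξ₂ = 132.3 lbmol/h.
Outlet amounts (n = n₀ + Σ ν·ξ):
  H: 477 − 2(208) = 61.06
  D: 0 + 1(208) − 1(132.3) = 75.68
  E: 0 + 3(132.3) = 396.9
Total out = 61.06 + 75.68 + 396.9 = 533.6 lbmol/h.

534 lbmol/h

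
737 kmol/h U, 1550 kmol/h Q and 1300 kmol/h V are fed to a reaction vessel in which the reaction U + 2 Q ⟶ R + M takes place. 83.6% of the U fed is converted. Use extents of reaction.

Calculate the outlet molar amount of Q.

318 kmol/h

U reacted = 0.836 × 737 = 616.1 kmol/h; ν_U = −1, so ξ = 616.1/1 = 616.1 kmol/h.
Outlet amounts (n = n₀ + ν ξ):
  U: 737 − 1(616.1) = 120.9
  Q: 1550 − 2(616.1) = 317.7
  R: 0 + 1(616.1) = 616.1
  M: 0 + 1(616.1) = 616.1
  V: 1300 (inert)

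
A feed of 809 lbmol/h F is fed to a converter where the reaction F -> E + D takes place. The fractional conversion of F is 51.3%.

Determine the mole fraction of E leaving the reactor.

F reacted = 0.513 × 809 = 415 lbmol/h; ν_F = −1, so ξ = 415/1 = 415 lbmol/h.
Outlet amounts (n = n₀ + ν ξ):
  F: 809 − 1(415) = 394
  E: 0 + 1(415) = 415
  D: 0 + 1(415) = 415
Total out = 1224 lbmol/h; y_E = 415 / 1224 = 0.3391.

0.339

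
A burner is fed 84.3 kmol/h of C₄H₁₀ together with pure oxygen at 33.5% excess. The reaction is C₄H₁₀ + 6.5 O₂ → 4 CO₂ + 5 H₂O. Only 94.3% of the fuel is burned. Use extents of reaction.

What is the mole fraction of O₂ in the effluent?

Stoichiometric O₂ = 6.5 × 84.3 = 547.9 kmol/h; O₂ fed = 547.9 × 1.335 = 731.5 kmol/h.
Fuel reacted = 0.943 × 84.3 → ξ = 79.49 kmol/h.
Outlet (n = n₀ + ν ξ):
  C₄H₁₀: 84.3 − 1(79.49) = 4.805
  O₂: 731.5 − 6.5(79.49) = 214.8
  CO₂: 0 + 4(79.49) = 318
  H₂O: 0 + 5(79.49) = 397.5
Total out = 935.1 kmol/h; y_O₂ = 214.8 / 935.1 = 0.2297.

0.23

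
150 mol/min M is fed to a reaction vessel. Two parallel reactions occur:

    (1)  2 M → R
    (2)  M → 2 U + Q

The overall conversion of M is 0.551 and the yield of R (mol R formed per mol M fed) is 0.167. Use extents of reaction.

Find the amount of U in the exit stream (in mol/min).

Yield of R: 1ξ₁ / 150 = 0.167 → ξ₁ = 25.05 mol/min.
Conversion of M: 2ξ₁ + 1ξ₂ = 0.551 × 150 = 82.65 → ξ₂ = 32.55 mol/min.
Outlet amounts (n = n₀ + Σ ν·ξ):
  M: 150 − 2(25.05) − 1(32.55) = 67.35
  R: 0 + 1(25.05) = 25.05
  U: 0 + 2(32.55) = 65.1
  Q: 0 + 1(32.55) = 32.55

65.1 mol/min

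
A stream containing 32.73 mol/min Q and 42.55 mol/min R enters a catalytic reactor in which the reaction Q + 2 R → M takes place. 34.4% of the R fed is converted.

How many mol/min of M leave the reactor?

7.32 mol/min

R reacted = 0.344 × 42.55 = 14.64 mol/min; ν_R = −2, so ξ = 14.64/2 = 7.319 mol/min.
Outlet amounts (n = n₀ + ν ξ):
  Q: 32.73 − 1(7.319) = 25.41
  R: 42.55 − 2(7.319) = 27.91
  M: 0 + 1(7.319) = 7.319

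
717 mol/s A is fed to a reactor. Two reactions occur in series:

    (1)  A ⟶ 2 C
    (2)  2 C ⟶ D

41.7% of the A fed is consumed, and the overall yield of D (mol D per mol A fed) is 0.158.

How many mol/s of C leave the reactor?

371 mol/s

Conversion of A: A consumed = 1ξ₁ = 0.417 × 717 → ξ₁ = 299 mol/s.
Yield of D: 1ξ₂ / 717 = 0.158 → ξ₂ = 113.3 mol/s.
Outlet amounts (n = n₀ + Σ ν·ξ):
  A: 717 − 1(299) = 418
  C: 0 + 2(299) − 2(113.3) = 371.4
  D: 0 + 1(113.3) = 113.3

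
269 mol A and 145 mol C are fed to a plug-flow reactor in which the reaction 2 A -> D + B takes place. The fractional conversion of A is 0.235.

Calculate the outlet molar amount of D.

A reacted = 0.235 × 269 = 63.21 mol; ν_A = −2, so ξ = 63.21/2 = 31.61 mol.
Outlet amounts (n = n₀ + ν ξ):
  A: 269 − 2(31.61) = 205.8
  D: 0 + 1(31.61) = 31.61
  B: 0 + 1(31.61) = 31.61
  C: 145 (inert)

31.6 mol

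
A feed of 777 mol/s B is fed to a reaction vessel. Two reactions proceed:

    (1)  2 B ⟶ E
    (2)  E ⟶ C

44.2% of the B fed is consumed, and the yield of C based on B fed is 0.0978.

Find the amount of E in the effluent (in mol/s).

Conversion of B: B consumed = 2ξ₁ = 0.442 × 777 → ξ₁ = 171.7 mol/s.
Yield of C: 1ξ₂ / 777 = 0.0978 → ξ₂ = 75.99 mol/s.
Outlet amounts (n = n₀ + Σ ν·ξ):
  B: 777 − 2(171.7) = 433.6
  E: 0 + 1(171.7) − 1(75.99) = 95.73
  C: 0 + 1(75.99) = 75.99

95.7 mol/s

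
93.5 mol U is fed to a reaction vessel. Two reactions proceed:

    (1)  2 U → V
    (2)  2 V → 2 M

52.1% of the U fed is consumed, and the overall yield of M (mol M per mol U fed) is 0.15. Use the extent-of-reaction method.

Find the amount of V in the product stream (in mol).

10.3 mol

Conversion of U: U consumed = 2ξ₁ = 0.521 × 93.5 → ξ₁ = 24.36 mol.
Yield of M: 2ξ₂ / 93.5 = 0.15 → ξ₂ = 7.013 mol.
Outlet amounts (n = n₀ + Σ ν·ξ):
  U: 93.5 − 2(24.36) = 44.79
  V: 0 + 1(24.36) − 2(7.013) = 10.33
  M: 0 + 2(7.013) = 14.03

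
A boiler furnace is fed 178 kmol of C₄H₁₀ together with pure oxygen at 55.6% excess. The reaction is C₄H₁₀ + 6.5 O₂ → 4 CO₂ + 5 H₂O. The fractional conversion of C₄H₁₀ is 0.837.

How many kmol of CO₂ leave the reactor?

596 kmol

Stoichiometric O₂ = 6.5 × 178 = 1157 kmol; O₂ fed = 1157 × 1.556 = 1800 kmol.
Fuel reacted = 0.837 × 178 → ξ = 149 kmol.
Outlet (n = n₀ + ν ξ):
  C₄H₁₀: 178 − 1(149) = 29.01
  O₂: 1800 − 6.5(149) = 831.9
  CO₂: 0 + 4(149) = 595.9
  H₂O: 0 + 5(149) = 744.9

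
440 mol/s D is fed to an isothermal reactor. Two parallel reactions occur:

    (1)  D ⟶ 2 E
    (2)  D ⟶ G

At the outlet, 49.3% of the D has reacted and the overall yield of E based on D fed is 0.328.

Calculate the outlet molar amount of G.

145 mol/s

Yield of E: 2ξ₁ / 440 = 0.328 → ξ₁ = 72.16 mol/s.
Conversion of D: 1ξ₁ + 1ξ₂ = 0.493 × 440 = 216.9 → ξ₂ = 144.8 mol/s.
Outlet amounts (n = n₀ + Σ ν·ξ):
  D: 440 − 1(72.16) − 1(144.8) = 223.1
  E: 0 + 2(72.16) = 144.3
  G: 0 + 1(144.8) = 144.8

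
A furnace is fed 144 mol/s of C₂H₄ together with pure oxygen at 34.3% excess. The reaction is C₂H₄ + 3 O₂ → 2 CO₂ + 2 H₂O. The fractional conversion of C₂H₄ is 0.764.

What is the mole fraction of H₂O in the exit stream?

0.304

Stoichiometric O₂ = 3 × 144 = 432 mol/s; O₂ fed = 432 × 1.343 = 580.2 mol/s.
Fuel reacted = 0.764 × 144 → ξ = 110 mol/s.
Outlet (n = n₀ + ν ξ):
  C₂H₄: 144 − 1(110) = 33.98
  O₂: 580.2 − 3(110) = 250.1
  CO₂: 0 + 2(110) = 220
  H₂O: 0 + 2(110) = 220
Total out = 724.2 mol/s; y_H₂O = 220 / 724.2 = 0.3038.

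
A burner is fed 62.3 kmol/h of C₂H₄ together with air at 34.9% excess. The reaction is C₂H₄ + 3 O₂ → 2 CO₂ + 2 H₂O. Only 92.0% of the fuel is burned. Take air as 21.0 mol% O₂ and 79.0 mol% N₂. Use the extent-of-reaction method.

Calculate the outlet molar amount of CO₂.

Stoichiometric O₂ = 3 × 62.3 = 186.9 kmol/h; O₂ fed = 186.9 × 1.349 = 252.1 kmol/h.
N₂ fed = 252.1 × 79/21 = 948.5 kmol/h.
Fuel reacted = 0.92 × 62.3 → ξ = 57.32 kmol/h.
Outlet (n = n₀ + ν ξ):
  C₂H₄: 62.3 − 1(57.32) = 4.984
  O₂: 252.1 − 3(57.32) = 80.18
  N₂: 948.5 (inert)
  CO₂: 0 + 2(57.32) = 114.6
  H₂O: 0 + 2(57.32) = 114.6

115 kmol/h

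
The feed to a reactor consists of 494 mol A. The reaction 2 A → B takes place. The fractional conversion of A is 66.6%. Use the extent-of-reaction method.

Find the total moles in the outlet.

A reacted = 0.666 × 494 = 329 mol; ν_A = −2, so ξ = 329/2 = 164.5 mol.
Outlet amounts (n = n₀ + ν ξ):
  A: 494 − 2(164.5) = 165
  B: 0 + 1(164.5) = 164.5
Total out = 165 + 164.5 = 329.5 mol.

329 mol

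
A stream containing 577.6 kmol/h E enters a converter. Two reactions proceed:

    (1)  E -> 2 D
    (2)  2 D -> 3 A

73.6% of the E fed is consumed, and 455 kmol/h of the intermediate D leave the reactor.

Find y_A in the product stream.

Conversion of E: E consumed = 1ξ₁ = 0.736 × 577.6 → ξ₁ = 425.1 kmol/h.
D balance: n_D = 0 + 2ξ₁ − 2ξ₂ = 455 → ξ₂ = (2·425.1 − 455)/2 = 197.6 kmol/h.
Outlet amounts (n = n₀ + Σ ν·ξ):
  E: 577.6 − 1(425.1) = 152.5
  D: 0 + 2(425.1) − 2(197.6) = 455
  A: 0 + 3(197.6) = 592.8
Total out = 1200 kmol/h; y_A = 592.8 / 1200 = 0.4939.

0.494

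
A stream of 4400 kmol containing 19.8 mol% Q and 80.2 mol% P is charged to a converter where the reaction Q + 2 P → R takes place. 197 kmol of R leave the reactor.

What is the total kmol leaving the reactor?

4010 kmol

For R: n = n₀ + 1ξ → 197 = 0 + 1ξ, giving ξ = 197 kmol.
Outlet amounts (n = n₀ + ν ξ):
  Q: 871.2 − 1(197) = 674.2
  P: 3529 − 2(197) = 3135
  R: 0 + 1(197) = 197
Total out = 674.2 + 3135 + 197 = 4006 kmol.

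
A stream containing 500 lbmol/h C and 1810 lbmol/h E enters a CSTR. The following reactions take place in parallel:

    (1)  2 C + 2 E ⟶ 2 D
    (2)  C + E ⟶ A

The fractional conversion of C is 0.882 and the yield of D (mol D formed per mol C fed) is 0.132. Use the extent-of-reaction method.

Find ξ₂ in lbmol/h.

Yield of D: 2ξ₁ / 500 = 0.132 → ξ₁ = 33 lbmol/h.
Conversion of C: 2ξ₁ + 1ξ₂ = 0.882 × 500 = 441 → ξ₂ = 375 lbmol/h.
Outlet amounts (n = n₀ + Σ ν·ξ):
  C: 500 − 2(33) − 1(375) = 59
  E: 1810 − 2(33) − 1(375) = 1369
  D: 0 + 2(33) = 66
  A: 0 + 1(375) = 375

ξ₂ = 375 lbmol/h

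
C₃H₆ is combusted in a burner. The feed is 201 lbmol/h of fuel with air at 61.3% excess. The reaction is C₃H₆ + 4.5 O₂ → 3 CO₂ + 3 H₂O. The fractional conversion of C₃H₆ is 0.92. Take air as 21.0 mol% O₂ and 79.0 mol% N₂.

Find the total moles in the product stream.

7240 lbmol/h

Stoichiometric O₂ = 4.5 × 201 = 904.5 lbmol/h; O₂ fed = 904.5 × 1.613 = 1459 lbmol/h.
N₂ fed = 1459 × 79/21 = 5488 lbmol/h.
Fuel reacted = 0.92 × 201 → ξ = 184.9 lbmol/h.
Outlet (n = n₀ + ν ξ):
  C₃H₆: 201 − 1(184.9) = 16.08
  O₂: 1459 − 4.5(184.9) = 626.8
  N₂: 5488 (inert)
  CO₂: 0 + 3(184.9) = 554.8
  H₂O: 0 + 3(184.9) = 554.8
Total out = 16.08 + 626.8 + 5488 + 554.8 + 554.8 = 7241 lbmol/h.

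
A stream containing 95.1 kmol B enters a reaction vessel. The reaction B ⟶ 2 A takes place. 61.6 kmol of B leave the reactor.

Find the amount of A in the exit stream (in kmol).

67 kmol

For B: n = n₀ − 1ξ → 61.6 = 95.1 − 1ξ, giving ξ = 33.5 kmol.
Outlet amounts (n = n₀ + ν ξ):
  B: 95.1 − 1(33.5) = 61.6
  A: 0 + 2(33.5) = 67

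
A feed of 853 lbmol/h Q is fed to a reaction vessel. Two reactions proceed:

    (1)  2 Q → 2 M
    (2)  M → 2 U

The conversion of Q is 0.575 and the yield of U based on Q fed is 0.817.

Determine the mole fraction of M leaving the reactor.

0.118

Conversion of Q: Q consumed = 2ξ₁ = 0.575 × 853 → ξ₁ = 245.2 lbmol/h.
Yield of U: 2ξ₂ / 853 = 0.817 → ξ₂ = 348.5 lbmol/h.
Outlet amounts (n = n₀ + Σ ν·ξ):
  Q: 853 − 2(245.2) = 362.5
  M: 0 + 2(245.2) − 1(348.5) = 142
  U: 0 + 2(348.5) = 696.9
Total out = 1201 lbmol/h; y_M = 142 / 1201 = 0.1182.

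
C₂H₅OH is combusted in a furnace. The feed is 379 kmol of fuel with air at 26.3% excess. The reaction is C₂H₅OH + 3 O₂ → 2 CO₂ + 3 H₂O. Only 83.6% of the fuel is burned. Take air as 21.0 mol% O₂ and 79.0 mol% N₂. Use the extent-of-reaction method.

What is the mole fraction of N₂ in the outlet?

0.717

Stoichiometric O₂ = 3 × 379 = 1137 kmol; O₂ fed = 1137 × 1.263 = 1436 kmol.
N₂ fed = 1436 × 79/21 = 5402 kmol.
Fuel reacted = 0.836 × 379 → ξ = 316.8 kmol.
Outlet (n = n₀ + ν ξ):
  C₂H₅OH: 379 − 1(316.8) = 62.16
  O₂: 1436 − 3(316.8) = 485.5
  N₂: 5402 (inert)
  CO₂: 0 + 2(316.8) = 633.7
  H₂O: 0 + 3(316.8) = 950.5
Total out = 7534 kmol; y_N₂ = 5402 / 7534 = 0.717.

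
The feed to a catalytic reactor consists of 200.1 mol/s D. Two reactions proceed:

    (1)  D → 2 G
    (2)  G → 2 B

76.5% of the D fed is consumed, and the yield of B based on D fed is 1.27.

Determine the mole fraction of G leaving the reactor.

0.373

Conversion of D: D consumed = 1ξ₁ = 0.765 × 200.1 → ξ₁ = 153.1 mol/s.
Yield of B: 2ξ₂ / 200.1 = 1.27 → ξ₂ = 127.1 mol/s.
Outlet amounts (n = n₀ + Σ ν·ξ):
  D: 200.1 − 1(153.1) = 47.02
  G: 0 + 2(153.1) − 1(127.1) = 179.1
  B: 0 + 2(127.1) = 254.1
Total out = 480.2 mol/s; y_G = 179.1 / 480.2 = 0.3729.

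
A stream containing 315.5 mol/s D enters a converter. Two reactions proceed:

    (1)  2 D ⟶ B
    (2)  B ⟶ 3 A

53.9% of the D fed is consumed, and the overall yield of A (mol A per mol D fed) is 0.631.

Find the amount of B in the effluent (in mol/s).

18.7 mol/s

Conversion of D: D consumed = 2ξ₁ = 0.539 × 315.5 → ξ₁ = 85.03 mol/s.
Yield of A: 3ξ₂ / 315.5 = 0.631 → ξ₂ = 66.36 mol/s.
Outlet amounts (n = n₀ + Σ ν·ξ):
  D: 315.5 − 2(85.03) = 145.4
  B: 0 + 1(85.03) − 1(66.36) = 18.67
  A: 0 + 3(66.36) = 199.1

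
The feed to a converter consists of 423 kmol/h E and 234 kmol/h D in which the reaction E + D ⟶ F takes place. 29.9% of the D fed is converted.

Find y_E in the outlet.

D reacted = 0.299 × 234 = 69.97 kmol/h; ν_D = −1, so ξ = 69.97/1 = 69.97 kmol/h.
Outlet amounts (n = n₀ + ν ξ):
  E: 423 − 1(69.97) = 353
  D: 234 − 1(69.97) = 164
  F: 0 + 1(69.97) = 69.97
Total out = 587 kmol/h; y_E = 353 / 587 = 0.6014.

0.601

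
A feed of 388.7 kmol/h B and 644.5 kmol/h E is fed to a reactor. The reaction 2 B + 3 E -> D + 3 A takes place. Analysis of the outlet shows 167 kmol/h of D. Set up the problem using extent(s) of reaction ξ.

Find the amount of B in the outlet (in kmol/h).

For D: n = n₀ + 1ξ → 167 = 0 + 1ξ, giving ξ = 167 kmol/h.
Outlet amounts (n = n₀ + ν ξ):
  B: 388.7 − 2(167) = 54.7
  E: 644.5 − 3(167) = 143.5
  D: 0 + 1(167) = 167
  A: 0 + 3(167) = 501

54.7 kmol/h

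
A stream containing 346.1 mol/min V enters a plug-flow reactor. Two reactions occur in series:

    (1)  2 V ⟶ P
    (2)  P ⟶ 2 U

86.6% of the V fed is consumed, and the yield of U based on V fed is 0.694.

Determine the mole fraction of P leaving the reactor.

0.0941

Conversion of V: V consumed = 2ξ₁ = 0.866 × 346.1 → ξ₁ = 149.9 mol/min.
Yield of U: 2ξ₂ / 346.1 = 0.694 → ξ₂ = 120.1 mol/min.
Outlet amounts (n = n₀ + Σ ν·ξ):
  V: 346.1 − 2(149.9) = 46.38
  P: 0 + 1(149.9) − 1(120.1) = 29.76
  U: 0 + 2(120.1) = 240.2
Total out = 316.3 mol/min; y_P = 29.76 / 316.3 = 0.09409.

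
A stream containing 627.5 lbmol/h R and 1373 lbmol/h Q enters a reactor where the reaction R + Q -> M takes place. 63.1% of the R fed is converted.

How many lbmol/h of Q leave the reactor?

R reacted = 0.631 × 627.5 = 396 lbmol/h; ν_R = −1, so ξ = 396/1 = 396 lbmol/h.
Outlet amounts (n = n₀ + ν ξ):
  R: 627.5 − 1(396) = 231.5
  Q: 1373 − 1(396) = 977
  M: 0 + 1(396) = 396

977 lbmol/h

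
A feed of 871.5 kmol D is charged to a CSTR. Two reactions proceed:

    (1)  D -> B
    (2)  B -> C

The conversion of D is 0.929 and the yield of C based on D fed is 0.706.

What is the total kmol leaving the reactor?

872 kmol

Conversion of D: D consumed = 1ξ₁ = 0.929 × 871.5 → ξ₁ = 809.6 kmol.
Yield of C: 1ξ₂ / 871.5 = 0.706 → ξ₂ = 615.3 kmol.
Outlet amounts (n = n₀ + Σ ν·ξ):
  D: 871.5 − 1(809.6) = 61.88
  B: 0 + 1(809.6) − 1(615.3) = 194.3
  C: 0 + 1(615.3) = 615.3
Total out = 61.88 + 194.3 + 615.3 = 871.5 kmol.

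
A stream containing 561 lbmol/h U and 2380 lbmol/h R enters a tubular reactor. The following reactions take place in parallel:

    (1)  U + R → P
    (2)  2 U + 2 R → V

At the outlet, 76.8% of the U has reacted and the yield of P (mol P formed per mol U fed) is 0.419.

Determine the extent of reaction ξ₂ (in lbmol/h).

Yield of P: 1ξ₁ / 561 = 0.419 → ξ₁ = 235.1 lbmol/h.
Conversion of U: 1ξ₁ + 2ξ₂ = 0.768 × 561 = 430.8 → ξ₂ = 97.89 lbmol/h.
Outlet amounts (n = n₀ + Σ ν·ξ):
  U: 561 − 1(235.1) − 2(97.89) = 130.2
  R: 2380 − 1(235.1) − 2(97.89) = 1949
  P: 0 + 1(235.1) = 235.1
  V: 0 + 1(97.89) = 97.89

ξ₂ = 97.9 lbmol/h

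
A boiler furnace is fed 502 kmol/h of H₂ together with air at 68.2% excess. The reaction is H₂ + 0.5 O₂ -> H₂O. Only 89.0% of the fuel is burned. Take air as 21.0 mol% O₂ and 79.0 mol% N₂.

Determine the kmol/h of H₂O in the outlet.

Stoichiometric O₂ = 0.5 × 502 = 251 kmol/h; O₂ fed = 251 × 1.682 = 422.2 kmol/h.
N₂ fed = 422.2 × 79/21 = 1588 kmol/h.
Fuel reacted = 0.89 × 502 → ξ = 446.8 kmol/h.
Outlet (n = n₀ + ν ξ):
  H₂: 502 − 1(446.8) = 55.22
  O₂: 422.2 − 0.5(446.8) = 198.8
  N₂: 1588 (inert)
  H₂O: 0 + 1(446.8) = 446.8

447 kmol/h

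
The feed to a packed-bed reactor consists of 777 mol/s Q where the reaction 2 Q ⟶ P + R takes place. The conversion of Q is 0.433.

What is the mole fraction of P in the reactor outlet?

Q reacted = 0.433 × 777 = 336.4 mol/s; ν_Q = −2, so ξ = 336.4/2 = 168.2 mol/s.
Outlet amounts (n = n₀ + ν ξ):
  Q: 777 − 2(168.2) = 440.6
  P: 0 + 1(168.2) = 168.2
  R: 0 + 1(168.2) = 168.2
Total out = 777 mol/s; y_P = 168.2 / 777 = 0.2165.

0.216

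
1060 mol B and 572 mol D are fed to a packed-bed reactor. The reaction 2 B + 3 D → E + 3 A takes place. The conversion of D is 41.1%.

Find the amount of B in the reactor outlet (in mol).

D reacted = 0.411 × 572 = 235.1 mol; ν_D = −3, so ξ = 235.1/3 = 78.36 mol.
Outlet amounts (n = n₀ + ν ξ):
  B: 1060 − 2(78.36) = 903.3
  D: 572 − 3(78.36) = 336.9
  E: 0 + 1(78.36) = 78.36
  A: 0 + 3(78.36) = 235.1

903 mol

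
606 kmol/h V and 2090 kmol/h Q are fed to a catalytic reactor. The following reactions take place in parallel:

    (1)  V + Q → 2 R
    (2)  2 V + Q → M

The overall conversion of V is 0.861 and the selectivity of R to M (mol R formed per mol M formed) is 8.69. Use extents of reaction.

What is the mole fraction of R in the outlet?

0.282

Conversion of V: V consumed = 0.861 × 606 = 521.8 kmol/h = 1ξ₁ + 2ξ₂.
Selectivity: 2ξ₁ / (1ξ₂) = 8.69 → ξ₁ = 4.345 ξ₂.
Substitute: (1·4.345 + 2) ξ₂ = 521.8 → ξ₂ = 82.23 kmol/h, ξ₁ = 357.3 kmol/h.
Outlet amounts (n = n₀ + Σ ν·ξ):
  V: 606 − 1(357.3) − 2(82.23) = 84.23
  Q: 2090 − 1(357.3) − 1(82.23) = 1650
  R: 0 + 2(357.3) = 714.6
  M: 0 + 1(82.23) = 82.23
Total out = 2532 kmol/h; y_R = 714.6 / 2532 = 0.2823.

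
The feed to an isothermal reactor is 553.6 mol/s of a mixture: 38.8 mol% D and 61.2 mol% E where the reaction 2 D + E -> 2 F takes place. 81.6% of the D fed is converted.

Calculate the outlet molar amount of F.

D reacted = 0.816 × 214.8 = 175.3 mol/s; ν_D = −2, so ξ = 175.3/2 = 87.64 mol/s.
Outlet amounts (n = n₀ + ν ξ):
  D: 214.8 − 2(87.64) = 39.52
  E: 338.8 − 1(87.64) = 251.2
  F: 0 + 2(87.64) = 175.3

175 mol/s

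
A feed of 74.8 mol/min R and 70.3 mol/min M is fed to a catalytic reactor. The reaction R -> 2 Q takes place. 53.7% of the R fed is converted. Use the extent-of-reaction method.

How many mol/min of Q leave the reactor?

R reacted = 0.537 × 74.8 = 40.17 mol/min; ν_R = −1, so ξ = 40.17/1 = 40.17 mol/min.
Outlet amounts (n = n₀ + ν ξ):
  R: 74.8 − 1(40.17) = 34.63
  Q: 0 + 2(40.17) = 80.34
  M: 70.3 (inert)

80.3 mol/min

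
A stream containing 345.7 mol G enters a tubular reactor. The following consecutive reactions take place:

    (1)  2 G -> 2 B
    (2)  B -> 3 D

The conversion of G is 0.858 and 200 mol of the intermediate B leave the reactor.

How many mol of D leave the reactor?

Conversion of G: G consumed = 2ξ₁ = 0.858 × 345.7 → ξ₁ = 148.3 mol.
B balance: n_B = 0 + 2ξ₁ − 1ξ₂ = 200 → ξ₂ = (2·148.3 − 200)/1 = 96.61 mol.
Outlet amounts (n = n₀ + Σ ν·ξ):
  G: 345.7 − 2(148.3) = 49.09
  B: 0 + 2(148.3) − 1(96.61) = 200
  D: 0 + 3(96.61) = 289.8

290 mol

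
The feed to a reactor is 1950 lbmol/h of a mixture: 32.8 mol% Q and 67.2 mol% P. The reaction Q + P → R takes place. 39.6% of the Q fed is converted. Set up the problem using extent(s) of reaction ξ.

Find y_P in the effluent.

Q reacted = 0.396 × 639.6 = 253.3 lbmol/h; ν_Q = −1, so ξ = 253.3/1 = 253.3 lbmol/h.
Outlet amounts (n = n₀ + ν ξ):
  Q: 639.6 − 1(253.3) = 386.3
  P: 1310 − 1(253.3) = 1057
  R: 0 + 1(253.3) = 253.3
Total out = 1697 lbmol/h; y_P = 1057 / 1697 = 0.623.

0.623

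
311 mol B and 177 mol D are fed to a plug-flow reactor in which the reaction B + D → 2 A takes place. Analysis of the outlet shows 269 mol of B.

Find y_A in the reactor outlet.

0.172

For B: n = n₀ − 1ξ → 269 = 311 − 1ξ, giving ξ = 42 mol.
Outlet amounts (n = n₀ + ν ξ):
  B: 311 − 1(42) = 269
  D: 177 − 1(42) = 135
  A: 0 + 2(42) = 84
Total out = 488 mol; y_A = 84 / 488 = 0.1721.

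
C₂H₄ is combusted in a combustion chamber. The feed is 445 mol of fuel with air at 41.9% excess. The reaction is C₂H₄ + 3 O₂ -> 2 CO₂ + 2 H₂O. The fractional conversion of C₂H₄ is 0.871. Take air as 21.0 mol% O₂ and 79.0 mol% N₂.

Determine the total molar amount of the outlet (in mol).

Stoichiometric O₂ = 3 × 445 = 1335 mol; O₂ fed = 1335 × 1.419 = 1894 mol.
N₂ fed = 1894 × 79/21 = 7126 mol.
Fuel reacted = 0.871 × 445 → ξ = 387.6 mol.
Outlet (n = n₀ + ν ξ):
  C₂H₄: 445 − 1(387.6) = 57.41
  O₂: 1894 − 3(387.6) = 731.6
  N₂: 7126 (inert)
  CO₂: 0 + 2(387.6) = 775.2
  H₂O: 0 + 2(387.6) = 775.2
Total out = 57.41 + 731.6 + 7126 + 775.2 + 775.2 = 9466 mol.

9470 mol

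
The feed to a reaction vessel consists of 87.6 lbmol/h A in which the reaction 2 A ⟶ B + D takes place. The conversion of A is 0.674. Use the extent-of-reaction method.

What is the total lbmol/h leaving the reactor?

87.6 lbmol/h

A reacted = 0.674 × 87.6 = 59.04 lbmol/h; ν_A = −2, so ξ = 59.04/2 = 29.52 lbmol/h.
Outlet amounts (n = n₀ + ν ξ):
  A: 87.6 − 2(29.52) = 28.56
  B: 0 + 1(29.52) = 29.52
  D: 0 + 1(29.52) = 29.52
Total out = 28.56 + 29.52 + 29.52 = 87.6 lbmol/h.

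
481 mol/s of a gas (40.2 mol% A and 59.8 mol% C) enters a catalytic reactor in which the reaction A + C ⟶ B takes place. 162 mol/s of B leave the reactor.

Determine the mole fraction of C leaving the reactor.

For B: n = n₀ + 1ξ → 162 = 0 + 1ξ, giving ξ = 162 mol/s.
Outlet amounts (n = n₀ + ν ξ):
  A: 193.4 − 1(162) = 31.36
  C: 287.6 − 1(162) = 125.6
  B: 0 + 1(162) = 162
Total out = 319 mol/s; y_C = 125.6 / 319 = 0.3938.

0.394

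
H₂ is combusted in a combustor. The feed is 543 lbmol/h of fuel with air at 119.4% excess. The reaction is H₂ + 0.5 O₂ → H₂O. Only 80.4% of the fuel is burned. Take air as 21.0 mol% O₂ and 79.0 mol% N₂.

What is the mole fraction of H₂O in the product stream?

0.138

Stoichiometric O₂ = 0.5 × 543 = 271.5 lbmol/h; O₂ fed = 271.5 × 2.194 = 595.7 lbmol/h.
N₂ fed = 595.7 × 79/21 = 2241 lbmol/h.
Fuel reacted = 0.804 × 543 → ξ = 436.6 lbmol/h.
Outlet (n = n₀ + ν ξ):
  H₂: 543 − 1(436.6) = 106.4
  O₂: 595.7 − 0.5(436.6) = 377.4
  N₂: 2241 (inert)
  H₂O: 0 + 1(436.6) = 436.6
Total out = 3161 lbmol/h; y_H₂O = 436.6 / 3161 = 0.1381.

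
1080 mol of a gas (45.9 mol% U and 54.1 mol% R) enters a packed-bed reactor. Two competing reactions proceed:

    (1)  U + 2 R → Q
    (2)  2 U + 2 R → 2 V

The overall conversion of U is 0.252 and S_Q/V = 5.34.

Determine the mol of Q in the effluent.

105 mol

Conversion of U: U consumed = 0.252 × 495.7 = 124.9 mol = 1ξ₁ + 2ξ₂.
Selectivity: 1ξ₁ / (2ξ₂) = 5.34 → ξ₁ = 10.68 ξ₂.
Substitute: (1·10.68 + 2) ξ₂ = 124.9 → ξ₂ = 9.852 mol, ξ₁ = 105.2 mol.
Outlet amounts (n = n₀ + Σ ν·ξ):
  U: 495.7 − 1(105.2) − 2(9.852) = 370.8
  R: 584.3 − 2(105.2) − 2(9.852) = 354.1
  Q: 0 + 1(105.2) = 105.2
  V: 0 + 2(9.852) = 19.7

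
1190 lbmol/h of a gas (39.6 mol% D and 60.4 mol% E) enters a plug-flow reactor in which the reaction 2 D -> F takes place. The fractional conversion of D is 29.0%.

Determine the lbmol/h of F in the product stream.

D reacted = 0.29 × 471.2 = 136.7 lbmol/h; ν_D = −2, so ξ = 136.7/2 = 68.33 lbmol/h.
Outlet amounts (n = n₀ + ν ξ):
  D: 471.2 − 2(68.33) = 334.6
  F: 0 + 1(68.33) = 68.33
  E: 718.8 (inert)

68.3 lbmol/h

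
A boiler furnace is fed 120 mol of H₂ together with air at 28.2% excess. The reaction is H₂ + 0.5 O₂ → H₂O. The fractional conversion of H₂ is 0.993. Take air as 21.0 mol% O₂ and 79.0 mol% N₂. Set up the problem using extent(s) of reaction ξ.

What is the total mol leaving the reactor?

427 mol

Stoichiometric O₂ = 0.5 × 120 = 60 mol; O₂ fed = 60 × 1.282 = 76.92 mol.
N₂ fed = 76.92 × 79/21 = 289.4 mol.
Fuel reacted = 0.993 × 120 → ξ = 119.2 mol.
Outlet (n = n₀ + ν ξ):
  H₂: 120 − 1(119.2) = 0.84
  O₂: 76.92 − 0.5(119.2) = 17.34
  N₂: 289.4 (inert)
  H₂O: 0 + 1(119.2) = 119.2
Total out = 0.84 + 17.34 + 289.4 + 119.2 = 426.7 mol.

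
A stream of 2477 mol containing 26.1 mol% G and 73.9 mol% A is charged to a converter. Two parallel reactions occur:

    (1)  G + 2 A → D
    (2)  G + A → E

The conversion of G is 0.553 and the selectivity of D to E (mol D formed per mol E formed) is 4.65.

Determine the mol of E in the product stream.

63.3 mol

Conversion of G: G consumed = 0.553 × 646.5 = 357.5 mol = 1ξ₁ + 1ξ₂.
Selectivity: 1ξ₁ / (1ξ₂) = 4.65 → ξ₁ = 4.65 ξ₂.
Substitute: (1·4.65 + 1) ξ₂ = 357.5 → ξ₂ = 63.28 mol, ξ₁ = 294.2 mol.
Outlet amounts (n = n₀ + Σ ν·ξ):
  G: 646.5 − 1(294.2) − 1(63.28) = 289
  A: 1831 − 2(294.2) − 1(63.28) = 1179
  D: 0 + 1(294.2) = 294.2
  E: 0 + 1(63.28) = 63.28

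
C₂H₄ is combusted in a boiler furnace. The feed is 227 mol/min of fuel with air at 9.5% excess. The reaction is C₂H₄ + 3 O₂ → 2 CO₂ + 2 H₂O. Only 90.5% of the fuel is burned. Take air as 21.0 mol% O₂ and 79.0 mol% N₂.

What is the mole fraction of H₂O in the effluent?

0.109

Stoichiometric O₂ = 3 × 227 = 681 mol/min; O₂ fed = 681 × 1.095 = 745.7 mol/min.
N₂ fed = 745.7 × 79/21 = 2805 mol/min.
Fuel reacted = 0.905 × 227 → ξ = 205.4 mol/min.
Outlet (n = n₀ + ν ξ):
  C₂H₄: 227 − 1(205.4) = 21.56
  O₂: 745.7 − 3(205.4) = 129.4
  N₂: 2805 (inert)
  CO₂: 0 + 2(205.4) = 410.9
  H₂O: 0 + 2(205.4) = 410.9
Total out = 3778 mol/min; y_H₂O = 410.9 / 3778 = 0.1088.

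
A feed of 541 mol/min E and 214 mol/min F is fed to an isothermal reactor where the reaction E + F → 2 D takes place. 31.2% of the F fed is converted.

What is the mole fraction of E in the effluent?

0.628

F reacted = 0.312 × 214 = 66.77 mol/min; ν_F = −1, so ξ = 66.77/1 = 66.77 mol/min.
Outlet amounts (n = n₀ + ν ξ):
  E: 541 − 1(66.77) = 474.2
  F: 214 − 1(66.77) = 147.2
  D: 0 + 2(66.77) = 133.5
Total out = 755 mol/min; y_E = 474.2 / 755 = 0.6281.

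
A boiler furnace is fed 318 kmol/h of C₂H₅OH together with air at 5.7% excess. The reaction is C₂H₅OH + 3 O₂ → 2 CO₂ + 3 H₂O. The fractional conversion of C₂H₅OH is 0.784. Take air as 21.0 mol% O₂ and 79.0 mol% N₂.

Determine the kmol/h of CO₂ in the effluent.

Stoichiometric O₂ = 3 × 318 = 954 kmol/h; O₂ fed = 954 × 1.057 = 1008 kmol/h.
N₂ fed = 1008 × 79/21 = 3793 kmol/h.
Fuel reacted = 0.784 × 318 → ξ = 249.3 kmol/h.
Outlet (n = n₀ + ν ξ):
  C₂H₅OH: 318 − 1(249.3) = 68.69
  O₂: 1008 − 3(249.3) = 260.4
  N₂: 3793 (inert)
  CO₂: 0 + 2(249.3) = 498.6
  H₂O: 0 + 3(249.3) = 747.9

499 kmol/h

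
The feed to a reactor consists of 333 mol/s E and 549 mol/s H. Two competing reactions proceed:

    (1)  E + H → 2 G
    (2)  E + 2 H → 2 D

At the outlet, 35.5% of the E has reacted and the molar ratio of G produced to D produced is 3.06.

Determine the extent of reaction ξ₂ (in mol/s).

Conversion of E: E consumed = 0.355 × 333 = 118.2 mol/s = 1ξ₁ + 1ξ₂.
Selectivity: 2ξ₁ / (2ξ₂) = 3.06 → ξ₁ = 3.06 ξ₂.
Substitute: (1·3.06 + 1) ξ₂ = 118.2 → ξ₂ = 29.12 mol/s, ξ₁ = 89.1 mol/s.
Outlet amounts (n = n₀ + Σ ν·ξ):
  E: 333 − 1(89.1) − 1(29.12) = 214.8
  H: 549 − 1(89.1) − 2(29.12) = 401.7
  G: 0 + 2(89.1) = 178.2
  D: 0 + 2(29.12) = 58.23

ξ₂ = 29.1 mol/s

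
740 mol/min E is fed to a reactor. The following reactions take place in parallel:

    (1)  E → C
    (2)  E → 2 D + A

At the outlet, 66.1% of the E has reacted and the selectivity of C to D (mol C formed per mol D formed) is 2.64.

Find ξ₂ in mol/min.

Conversion of E: E consumed = 0.661 × 740 = 489.1 mol/min = 1ξ₁ + 1ξ₂.
Selectivity: 1ξ₁ / (2ξ₂) = 2.64 → ξ₁ = 5.28 ξ₂.
Substitute: (1·5.28 + 1) ξ₂ = 489.1 → ξ₂ = 77.89 mol/min, ξ₁ = 411.3 mol/min.
Outlet amounts (n = n₀ + Σ ν·ξ):
  E: 740 − 1(411.3) − 1(77.89) = 250.9
  C: 0 + 1(411.3) = 411.3
  D: 0 + 2(77.89) = 155.8
  A: 0 + 1(77.89) = 77.89

ξ₂ = 77.9 mol/min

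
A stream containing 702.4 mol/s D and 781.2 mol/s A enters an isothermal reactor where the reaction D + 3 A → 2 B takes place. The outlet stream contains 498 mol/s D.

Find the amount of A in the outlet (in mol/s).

168 mol/s

For D: n = n₀ − 1ξ → 498 = 702.4 − 1ξ, giving ξ = 204.4 mol/s.
Outlet amounts (n = n₀ + ν ξ):
  D: 702.4 − 1(204.4) = 498
  A: 781.2 − 3(204.4) = 168
  B: 0 + 2(204.4) = 408.8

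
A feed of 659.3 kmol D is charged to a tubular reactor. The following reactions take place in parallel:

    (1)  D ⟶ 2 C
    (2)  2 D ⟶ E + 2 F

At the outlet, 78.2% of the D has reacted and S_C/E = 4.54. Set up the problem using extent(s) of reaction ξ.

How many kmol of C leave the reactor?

Conversion of D: D consumed = 0.782 × 659.3 = 515.6 kmol = 1ξ₁ + 2ξ₂.
Selectivity: 2ξ₁ / (1ξ₂) = 4.54 → ξ₁ = 2.27 ξ₂.
Substitute: (1·2.27 + 2) ξ₂ = 515.6 → ξ₂ = 120.7 kmol, ξ₁ = 274.1 kmol.
Outlet amounts (n = n₀ + Σ ν·ξ):
  D: 659.3 − 1(274.1) − 2(120.7) = 143.7
  C: 0 + 2(274.1) = 548.2
  E: 0 + 1(120.7) = 120.7
  F: 0 + 2(120.7) = 241.5

548 kmol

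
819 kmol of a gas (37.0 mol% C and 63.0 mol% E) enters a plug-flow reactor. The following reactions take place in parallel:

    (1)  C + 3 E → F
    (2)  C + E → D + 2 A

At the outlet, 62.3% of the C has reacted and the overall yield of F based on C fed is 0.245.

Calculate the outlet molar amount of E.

Yield of F: 1ξ₁ / 303 = 0.245 → ξ₁ = 74.24 kmol.
Conversion of C: 1ξ₁ + 1ξ₂ = 0.623 × 303 = 188.8 → ξ₂ = 114.5 kmol.
Outlet amounts (n = n₀ + Σ ν·ξ):
  C: 303 − 1(74.24) − 1(114.5) = 114.2
  E: 516 − 3(74.24) − 1(114.5) = 178.7
  F: 0 + 1(74.24) = 74.24
  D: 0 + 1(114.5) = 114.5
  A: 0 + 2(114.5) = 229.1

179 kmol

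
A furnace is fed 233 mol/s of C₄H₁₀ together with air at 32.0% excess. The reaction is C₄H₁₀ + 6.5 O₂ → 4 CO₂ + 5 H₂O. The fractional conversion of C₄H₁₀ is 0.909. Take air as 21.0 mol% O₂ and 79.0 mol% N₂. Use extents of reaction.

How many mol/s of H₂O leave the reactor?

Stoichiometric O₂ = 6.5 × 233 = 1514 mol/s; O₂ fed = 1514 × 1.320 = 1999 mol/s.
N₂ fed = 1999 × 79/21 = 7521 mol/s.
Fuel reacted = 0.909 × 233 → ξ = 211.8 mol/s.
Outlet (n = n₀ + ν ξ):
  C₄H₁₀: 233 − 1(211.8) = 21.2
  O₂: 1999 − 6.5(211.8) = 622.5
  N₂: 7521 (inert)
  CO₂: 0 + 4(211.8) = 847.2
  H₂O: 0 + 5(211.8) = 1059

1060 mol/s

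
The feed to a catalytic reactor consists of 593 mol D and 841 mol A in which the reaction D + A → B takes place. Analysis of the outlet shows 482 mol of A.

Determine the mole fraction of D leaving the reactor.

For A: n = n₀ − 1ξ → 482 = 841 − 1ξ, giving ξ = 359 mol.
Outlet amounts (n = n₀ + ν ξ):
  D: 593 − 1(359) = 234
  A: 841 − 1(359) = 482
  B: 0 + 1(359) = 359
Total out = 1075 mol; y_D = 234 / 1075 = 0.2177.

0.218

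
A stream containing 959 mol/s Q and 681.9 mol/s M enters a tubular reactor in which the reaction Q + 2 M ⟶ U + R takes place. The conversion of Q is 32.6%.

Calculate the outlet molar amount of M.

Q reacted = 0.326 × 959 = 312.6 mol/s; ν_Q = −1, so ξ = 312.6/1 = 312.6 mol/s.
Outlet amounts (n = n₀ + ν ξ):
  Q: 959 − 1(312.6) = 646.4
  M: 681.9 − 2(312.6) = 56.63
  U: 0 + 1(312.6) = 312.6
  R: 0 + 1(312.6) = 312.6

56.6 mol/s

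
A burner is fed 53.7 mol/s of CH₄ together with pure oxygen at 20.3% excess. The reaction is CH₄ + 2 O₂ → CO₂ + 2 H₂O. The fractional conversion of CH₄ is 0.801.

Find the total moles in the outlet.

183 mol/s

Stoichiometric O₂ = 2 × 53.7 = 107.4 mol/s; O₂ fed = 107.4 × 1.203 = 129.2 mol/s.
Fuel reacted = 0.801 × 53.7 → ξ = 43.01 mol/s.
Outlet (n = n₀ + ν ξ):
  CH₄: 53.7 − 1(43.01) = 10.69
  O₂: 129.2 − 2(43.01) = 43.17
  CO₂: 0 + 1(43.01) = 43.01
  H₂O: 0 + 2(43.01) = 86.03
Total out = 10.69 + 43.17 + 43.01 + 86.03 = 182.9 mol/s.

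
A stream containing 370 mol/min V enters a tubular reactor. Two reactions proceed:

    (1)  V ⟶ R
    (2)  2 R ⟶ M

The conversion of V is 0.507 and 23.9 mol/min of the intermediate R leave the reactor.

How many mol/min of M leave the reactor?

81.8 mol/min

Conversion of V: V consumed = 1ξ₁ = 0.507 × 370 → ξ₁ = 187.6 mol/min.
R balance: n_R = 0 + 1ξ₁ − 2ξ₂ = 23.9 → ξ₂ = (1·187.6 − 23.9)/2 = 81.84 mol/min.
Outlet amounts (n = n₀ + Σ ν·ξ):
  V: 370 − 1(187.6) = 182.4
  R: 0 + 1(187.6) − 2(81.84) = 23.9
  M: 0 + 1(81.84) = 81.84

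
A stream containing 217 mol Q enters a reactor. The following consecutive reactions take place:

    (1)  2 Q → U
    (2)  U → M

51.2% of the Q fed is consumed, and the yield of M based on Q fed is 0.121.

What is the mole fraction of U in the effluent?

0.181

Conversion of Q: Q consumed = 2ξ₁ = 0.512 × 217 → ξ₁ = 55.55 mol.
Yield of M: 1ξ₂ / 217 = 0.121 → ξ₂ = 26.26 mol.
Outlet amounts (n = n₀ + Σ ν·ξ):
  Q: 217 − 2(55.55) = 105.9
  U: 0 + 1(55.55) − 1(26.26) = 29.3
  M: 0 + 1(26.26) = 26.26
Total out = 161.4 mol; y_U = 29.3 / 161.4 = 0.1815.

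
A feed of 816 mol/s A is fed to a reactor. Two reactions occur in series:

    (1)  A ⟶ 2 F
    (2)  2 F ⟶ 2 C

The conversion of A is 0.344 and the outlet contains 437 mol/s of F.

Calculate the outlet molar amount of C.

124 mol/s

Conversion of A: A consumed = 1ξ₁ = 0.344 × 816 → ξ₁ = 280.7 mol/s.
F balance: n_F = 0 + 2ξ₁ − 2ξ₂ = 437 → ξ₂ = (2·280.7 − 437)/2 = 62.2 mol/s.
Outlet amounts (n = n₀ + Σ ν·ξ):
  A: 816 − 1(280.7) = 535.3
  F: 0 + 2(280.7) − 2(62.2) = 437
  C: 0 + 2(62.2) = 124.4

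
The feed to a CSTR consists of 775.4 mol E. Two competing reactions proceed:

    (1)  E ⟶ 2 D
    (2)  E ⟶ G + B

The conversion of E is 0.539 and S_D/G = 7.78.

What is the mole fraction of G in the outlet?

Conversion of E: E consumed = 0.539 × 775.4 = 417.9 mol = 1ξ₁ + 1ξ₂.
Selectivity: 2ξ₁ / (1ξ₂) = 7.78 → ξ₁ = 3.89 ξ₂.
Substitute: (1·3.89 + 1) ξ₂ = 417.9 → ξ₂ = 85.47 mol, ξ₁ = 332.5 mol.
Outlet amounts (n = n₀ + Σ ν·ξ):
  E: 775.4 − 1(332.5) − 1(85.47) = 357.5
  D: 0 + 2(332.5) = 664.9
  G: 0 + 1(85.47) = 85.47
  B: 0 + 1(85.47) = 85.47
Total out = 1193 mol; y_G = 85.47 / 1193 = 0.07162.

0.0716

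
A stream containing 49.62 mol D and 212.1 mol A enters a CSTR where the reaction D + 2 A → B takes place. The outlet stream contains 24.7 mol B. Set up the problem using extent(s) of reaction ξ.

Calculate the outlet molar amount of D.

24.9 mol

For B: n = n₀ + 1ξ → 24.7 = 0 + 1ξ, giving ξ = 24.7 mol.
Outlet amounts (n = n₀ + ν ξ):
  D: 49.62 − 1(24.7) = 24.92
  A: 212.1 − 2(24.7) = 162.7
  B: 0 + 1(24.7) = 24.7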